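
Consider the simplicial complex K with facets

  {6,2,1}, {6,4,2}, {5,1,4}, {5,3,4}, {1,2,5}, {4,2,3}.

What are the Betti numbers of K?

b_0 = 1, b_1 = 1, b_2 = 0.

Take the total order 1 < 2 < 3 < 4 < 5 < 6 on the vertex set. Then K (dimension 2) consists of the simplices:

  0-simplices (6): [1], [2], [3], [4], [5], [6]
  1-simplices (12): [1,2], [1,4], [1,5], [1,6], [2,3], [2,4], [2,5], [2,6], [3,4], [3,5], [4,5], [4,6]
  2-simplices (6): [1,2,5], [1,2,6], [1,4,5], [2,3,4], [2,4,6], [3,4,5]

so the chain groups are C_0 ≅ Z^6, C_1 ≅ Z^12, C_2 ≅ Z^6.

The boundary map ∂_1: C_1 → C_0 is given by ∂[p,q] = [q] − [p]. For instance
  ∂[1,5] = [5] − [1].
The 6×12 boundary matrix has rank 5 and Smith normal form diag(1,1,1,1,1).

∂_2: C_2 → C_1 maps a triangle to the signed sum of its edges. For instance
  ∂[2,3,4] = [3,4] − [2,4] + [2,3],
  ∂[1,2,5] = [2,5] − [1,5] + [1,2].
This gives a 12×6 integer matrix of rank 6; reducing to Smith normal form yields diagonal entries (1,1,1,1,1,1).

Computing H_k = (kernel of ∂_k) / (image of ∂_{k+1}):

  H_0: rank C_0 − rank ∂_1 = 6 − 5 = 1, and the invariant factors of ∂_1 are all 1, so H_0 ≅ Z.
  H_1: rank ker ∂_1 − rank ∂_2 = (12 − 5) − 6 = 1, and the invariant factors of ∂_2 are all 1, so H_1 ≅ Z.
  H_2: rank ker ∂_2 − rank ∂_3 = (6 − 6) − 0 = 0, and there is no ∂_3, so H_2 ≅ 0.

Hence the Betti numbers are b_0 = 1, b_1 = 1, b_2 = 0.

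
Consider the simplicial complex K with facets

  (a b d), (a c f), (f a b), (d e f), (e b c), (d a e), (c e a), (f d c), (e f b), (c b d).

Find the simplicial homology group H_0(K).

H_0 ≅ Z.

Order the vertices as a < b < c < d < e < f. Listing each simplex with vertices in this order, K has dimension 2 with simplices:

  0-simplices (6): a, b, c, d, e, f
  1-simplices (15): ab, ac, ad, ae, af, bc, bd, be, bf, cd, ce, cf, de, df, ef
  2-simplices (10): abd, abf, ace, acf, ade, bcd, bce, bef, cdf, def

giving chain groups C_0 ≅ Z^6, C_1 ≅ Z^15, C_2 ≅ Z^10.

∂_1: C_1 → C_0 is given by ∂[p,q] = [q] − [p]. For instance
  ∂ad = d − a.
The resulting 6×15 matrix has rank 5, and its Smith normal form has invariant factors (1,1,1,1,1).

Boundary ∂_2: C_2 → C_1 acts by ∂[p,q,r] = [q,r] − [p,r] + [p,q]. For instance
  ∂ade = de − ae + ad,
  ∂bce = ce − be + bc.
The resulting 15×10 matrix has rank 10, and its Smith normal form has invariant factors (1,1,1,1,1,1,1,1,1,2).

Computing H_k = (kernel of ∂_k) / (image of ∂_{k+1}):

  H_0: rank C_0 − rank ∂_1 = 6 − 5 = 1, and the invariant factors of ∂_1 are all 1, so H_0 = Z.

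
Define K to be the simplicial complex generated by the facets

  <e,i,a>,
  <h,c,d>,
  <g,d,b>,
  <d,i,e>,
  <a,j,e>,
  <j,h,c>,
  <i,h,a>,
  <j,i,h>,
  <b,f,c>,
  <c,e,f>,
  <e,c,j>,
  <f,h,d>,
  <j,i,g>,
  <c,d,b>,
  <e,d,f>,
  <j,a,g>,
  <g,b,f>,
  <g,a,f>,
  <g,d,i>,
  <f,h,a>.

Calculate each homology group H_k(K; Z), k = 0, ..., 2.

H_0 ≅ Z,  H_1 ≅ Z ⊕ Z_2,  H_2 = 0.

We work with the vertex ordering a < b < c < d < e < f < g < h < i < j. The simplices of K, each written with vertices in increasing order, are:

  0-simplices (10): a, b, c, d, e, f, g, h, i, j
  1-simplices (30): ae, af, ag, ah, ai, aj, bc, bd, bf, bg, cd, ce, cf, ch, cj, de, df, dg, dh, di, ef, ei, ej, fg, fh, gi, gj, hi, hj, ij
  2-simplices (20): aei, aej, afg, afh, agj, ahi, bcd, bcf, bdg, bfg, cdh, cef, cej, chj, def, dei, dfh, dgi, gij, hij

giving chain groups C_0 ≅ Z^10, C_1 ≅ Z^30, C_2 ≅ Z^20.

The boundary map ∂_1: C_1 → C_0 sends each edge [p,q] (with p < q) to q − p. For instance
  ∂dg = g − d.
The resulting 10×30 matrix has rank 9, and its Smith normal form has invariant factors (1,1,1,1,1,1,1,1,1).

∂_2: C_2 → C_1 sends each 2-simplex [p,q,r] to [q,r] − [p,r] + [p,q]. For instance
  ∂bcd = cd − bd + bc,
  ∂hij = ij − hj + hi.
The resulting 30×20 matrix has rank 20, and its Smith normal form has invariant factors (1,1,1,1,1,1,1,1,1,1,1,1,1,1,1,1,1,1,1,2).

Reading off H_k = ker ∂_k / im ∂_{k+1}:

  H_0: rank C_0 − rank ∂_1 = 10 − 9 = 1, and the invariant factors of ∂_1 are all 1, so H_0 = Z.
  H_1: rank ker ∂_1 − rank ∂_2 = (30 − 9) − 20 = 1, and ∂_2 has invariant factor 2 > 1, so H_1 = Z ⊕ Z_2.
  H_2: rank ker ∂_2 − rank ∂_3 = (20 − 20) − 0 = 0, and there is no ∂_3, so H_2 = 0.

As a check, the Euler characteristic is 10 − 30 + 20 = 0, which agrees with 1 − 1 + 0 = 0.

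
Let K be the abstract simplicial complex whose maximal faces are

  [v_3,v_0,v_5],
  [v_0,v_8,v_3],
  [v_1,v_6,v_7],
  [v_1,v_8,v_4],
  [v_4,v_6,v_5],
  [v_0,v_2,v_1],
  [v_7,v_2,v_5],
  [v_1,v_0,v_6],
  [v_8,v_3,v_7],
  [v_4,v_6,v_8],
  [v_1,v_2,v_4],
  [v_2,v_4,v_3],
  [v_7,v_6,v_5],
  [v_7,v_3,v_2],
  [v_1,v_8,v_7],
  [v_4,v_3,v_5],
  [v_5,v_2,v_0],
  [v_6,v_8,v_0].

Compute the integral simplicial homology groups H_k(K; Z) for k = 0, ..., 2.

H_0 ≅ Z,  H_1 ≅ Z ⊕ Z/2Z,  H_2 = 0.

Fix the vertex order v_0 < v_1 < v_2 < v_3 < v_4 < v_5 < v_6 < v_7 < v_8 and write every simplex with vertices in increasing order. Then dim K = 2 and the simplices of K are:

  0-simplices (9): [v_0], [v_1], [v_2], [v_3], [v_4], [v_5], [v_6], [v_7], [v_8]
  1-simplices (27): (27 of them)
  2-simplices (18): (18 of them)

so the chain groups are C_0 ≅ Z^9, C_1 ≅ Z^27, C_2 ≅ Z^18.

∂_1: C_1 → C_0 sends each edge [p,q] (with p < q) to q − p. For instance
  ∂[v_6,v_8] = [v_8] − [v_6].
As a 9×27 matrix over Z this has rank 8, with invariant factors (1,1,1,1,1,1,1,1).

The boundary map ∂_2: C_2 → C_1 maps a triangle to the signed sum of its edges. For instance
  ∂[v_1,v_4,v_8] = [v_4,v_8] − [v_1,v_8] + [v_1,v_4],
  ∂[v_2,v_5,v_7] = [v_5,v_7] − [v_2,v_7] + [v_2,v_5].
This gives a 27×18 integer matrix of rank 18; reducing to Smith normal form yields diagonal entries (1,1,1,1,1,1,1,1,1,1,1,1,1,1,1,1,1,2).

From H_k ≅ ker(∂_k) / im(∂_{k+1}) we obtain:

  H_0: rank C_0 − rank ∂_1 = 9 − 8 = 1, and the invariant factors of ∂_1 are all 1, so H_0 ≅ Z.
  H_1: rank ker ∂_1 − rank ∂_2 = (27 − 8) − 18 = 1, and ∂_2 has invariant factor 2 > 1, so H_1 ≅ Z ⊕ Z/2Z.
  H_2: rank ker ∂_2 − rank ∂_3 = (18 − 18) − 0 = 0, and there is no ∂_3, so H_2 ≅ 0.

As a check, the Euler characteristic is 9 − 27 + 18 = 0, which agrees with 1 − 1 + 0 = 0.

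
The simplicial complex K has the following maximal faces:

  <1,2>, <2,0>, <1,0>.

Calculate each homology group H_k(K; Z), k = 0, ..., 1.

Fix the vertex order 0 < 1 < 2 and write every simplex with vertices in increasing order. Then dim K = 1 and the simplices of K are:

  0-simplices (3): [0], [1], [2]
  1-simplices (3): [0,1], [0,2], [1,2]

so the chain groups are C_0 ≅ Z^3, C_1 ≅ Z^3.

∂_1: C_1 → C_0 is given by ∂[p,q] = [q] − [p]. For instance
  ∂[0,1] = [1] − [0].
The 3×3 boundary matrix has rank 2 and Smith normal form diag(1,1).

Now H_k = ker ∂_k / im ∂_{k+1}, so:

  H_0: rank C_0 − rank ∂_1 = 3 − 2 = 1, and the invariant factors of ∂_1 are all 1, so H_0 = Z.
  H_1: rank ker ∂_1 − rank ∂_2 = (3 − 2) − 0 = 1, and there is no ∂_2, so H_1 = Z.

As a check, the Euler characteristic is 3 − 3 = 0, which agrees with 1 − 1 = 0.
(K is a triangulation of the circle S^1.)

H_0 = Z,  H_1 = Z.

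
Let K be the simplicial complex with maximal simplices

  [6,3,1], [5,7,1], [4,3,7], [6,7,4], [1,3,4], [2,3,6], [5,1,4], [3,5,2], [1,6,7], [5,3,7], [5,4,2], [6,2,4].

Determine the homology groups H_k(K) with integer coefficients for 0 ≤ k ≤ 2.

H_0 = Z,  H_1 = Z/2Z,  H_2 = 0.

We work with the vertex ordering 1 < 2 < 3 < 4 < 5 < 6 < 7. The simplices of K, each written with vertices in increasing order, are:

  0-simplices (7): [1], [2], [3], [4], [5], [6], [7]
  1-simplices (18): [1,3], [1,4], [1,5], [1,6], [1,7], [2,3], [2,4], [2,5], [2,6], [3,4], [3,5], [3,6], [3,7], [4,5], [4,6], [4,7], [5,7], [6,7]
  2-simplices (12): [1,3,4], [1,3,6], [1,4,5], [1,5,7], [1,6,7], [2,3,5], [2,3,6], [2,4,5], [2,4,6], [3,4,7], [3,5,7], [4,6,7]

Hence C_0 ≅ Z^7, C_1 ≅ Z^18, C_2 ≅ Z^12.

Boundary ∂_1: C_1 → C_0 maps an edge to its endpoints' difference, ∂[p,q] = q − p. For instance
  ∂[6,7] = [7] − [6].
This gives a 7×18 integer matrix of rank 6; reducing to Smith normal form yields diagonal entries (1,1,1,1,1,1).

The boundary map ∂_2: C_2 → C_1 sends each 2-simplex [p,q,r] to [q,r] − [p,r] + [p,q]. For instance
  ∂[3,4,7] = [4,7] − [3,7] + [3,4],
  ∂[4,6,7] = [6,7] − [4,7] + [4,6].
As a 18×12 matrix over Z this has rank 12, with invariant factors (1,1,1,1,1,1,1,1,1,1,1,2).

Computing H_k = (kernel of ∂_k) / (image of ∂_{k+1}):

  H_0: rank C_0 − rank ∂_1 = 7 − 6 = 1, and the invariant factors of ∂_1 are all 1, so H_0 = Z.
  H_1: rank ker ∂_1 − rank ∂_2 = (18 − 6) − 12 = 0, and ∂_2 has invariant factor 2 > 1, so H_1 = Z/2Z.
  H_2: rank ker ∂_2 − rank ∂_3 = (12 − 12) − 0 = 0, and there is no ∂_3, so H_2 = 0.

(K is a triangulation of the real projective plane RP^2.)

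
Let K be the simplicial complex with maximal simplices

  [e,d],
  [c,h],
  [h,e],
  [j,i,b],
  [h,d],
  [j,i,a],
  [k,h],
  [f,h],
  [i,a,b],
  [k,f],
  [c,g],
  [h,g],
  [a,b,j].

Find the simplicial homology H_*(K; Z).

H_0 = Z^2,  H_1 = Z^3,  H_2 = Z.

Order the vertices as a < b < c < d < e < f < g < h < i < j < k. Listing each simplex with vertices in this order, K has dimension 2 with simplices:

  0-simplices (11): a, b, c, d, e, f, g, h, i, j, k
  1-simplices (15): ab, ai, aj, bi, bj, cg, ch, de, dh, eh, fh, fk, gh, hk, ij
  2-simplices (4): abi, abj, aij, bij

Hence C_0 ≅ Z^11, C_1 ≅ Z^15, C_2 ≅ Z^4.

∂_1: C_1 → C_0 maps an edge to its endpoints' difference, ∂[p,q] = q − p. For instance
  ∂bi = i − b.
The resulting 11×15 matrix has rank 9, and its Smith normal form has invariant factors (1,1,1,1,1,1,1,1,1).

Boundary ∂_2: C_2 → C_1 acts by ∂[p,q,r] = [q,r] − [p,r] + [p,q]. For instance
  ∂abi = bi − ai + ab,
  ∂abj = bj − aj + ab.
The resulting 15×4 matrix has rank 3, and its Smith normal form has invariant factors (1,1,1).

Reading off H_k = ker ∂_k / im ∂_{k+1}:

  H_0: rank C_0 − rank ∂_1 = 11 − 9 = 2, and the invariant factors of ∂_1 are all 1, so H_0 ≅ Z^2.
  H_1: rank ker ∂_1 − rank ∂_2 = (15 − 9) − 3 = 3, and the invariant factors of ∂_2 are all 1, so H_1 ≅ Z^3.
  H_2: rank ker ∂_2 − rank ∂_3 = (4 − 3) − 0 = 1, and there is no ∂_3, so H_2 ≅ Z.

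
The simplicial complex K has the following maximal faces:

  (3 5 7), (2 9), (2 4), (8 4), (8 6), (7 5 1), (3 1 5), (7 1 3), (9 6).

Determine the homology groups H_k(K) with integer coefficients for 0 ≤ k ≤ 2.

H_0 ≅ Z^2,  H_1 ≅ Z,  H_2 ≅ Z.

K has 9 vertices, 11 edges, 4 triangles.
rank ∂_0 = 0, rank ∂_1 = 7 ⇒ b_0 = 9 − 0 − 7 = 2; all invariant factors of ∂_1 are 1 so no torsion. So H_0 ≅ Z^2.
rank ∂_1 = 7, rank ∂_2 = 3 ⇒ b_1 = 11 − 7 − 3 = 1; all invariant factors of ∂_2 are 1 so no torsion. So H_1 ≅ Z.
rank ∂_2 = 3, rank ∂_3 = 0 ⇒ b_2 = 4 − 3 − 0 = 1. So H_2 ≅ Z.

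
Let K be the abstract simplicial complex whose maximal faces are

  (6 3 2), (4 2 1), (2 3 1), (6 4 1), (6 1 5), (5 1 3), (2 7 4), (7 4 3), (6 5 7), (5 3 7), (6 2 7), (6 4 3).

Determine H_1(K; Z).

H_1 ≅ Z/2Z.

K has 7 vertices, 18 edges, 12 triangles.
rank ∂_1 = 6, rank ∂_2 = 12 ⇒ b_1 = 18 − 6 − 12 = 0; ∂_2 has invariant factor(s) [2] giving torsion. So H_1 = Z/2Z.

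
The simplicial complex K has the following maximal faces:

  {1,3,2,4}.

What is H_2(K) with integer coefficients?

H_2 ≅ 0.

Order the vertices as 1 < 2 < 3 < 4. Listing each simplex with vertices in this order, K has dimension 3 with simplices:

  0-simplices (4): [1], [2], [3], [4]
  1-simplices (6): [1,2], [1,3], [1,4], [2,3], [2,4], [3,4]
  2-simplices (4): [1,2,3], [1,2,4], [1,3,4], [2,3,4]
  3-simplices (1): [1,2,3,4]

so the chain groups are C_0 ≅ Z^4, C_1 ≅ Z^6, C_2 ≅ Z^4, C_3 ≅ Z^1.

Boundary ∂_1: C_1 → C_0 sends each edge [p,q] (with p < q) to q − p. For instance
  ∂[1,3] = [3] − [1].
This gives a 4×6 integer matrix of rank 3; reducing to Smith normal form yields diagonal entries (1,1,1).

Boundary ∂_2: C_2 → C_1 sends each 2-simplex [p,q,r] to [q,r] − [p,r] + [p,q]. For instance
  ∂[1,3,4] = [3,4] − [1,4] + [1,3],
  ∂[1,2,3] = [2,3] − [1,3] + [1,2].
As a 6×4 matrix over Z this has rank 3, with invariant factors (1,1,1).

∂_3: C_3 → C_2 sends each 3-simplex σ to the alternating sum Σ_i (−1)^i (σ with its i-th vertex removed). For instance
  ∂[1,2,3,4] = [2,3,4] − [1,3,4] + [1,2,4] − [1,2,3].
The 4×1 boundary matrix has rank 1 and Smith normal form diag(1).

Computing H_k = (kernel of ∂_k) / (image of ∂_{k+1}):

  H_2: rank ker ∂_2 − rank ∂_3 = (4 − 3) − 1 = 0, and the invariant factors of ∂_3 are all 1, so H_2 = 0.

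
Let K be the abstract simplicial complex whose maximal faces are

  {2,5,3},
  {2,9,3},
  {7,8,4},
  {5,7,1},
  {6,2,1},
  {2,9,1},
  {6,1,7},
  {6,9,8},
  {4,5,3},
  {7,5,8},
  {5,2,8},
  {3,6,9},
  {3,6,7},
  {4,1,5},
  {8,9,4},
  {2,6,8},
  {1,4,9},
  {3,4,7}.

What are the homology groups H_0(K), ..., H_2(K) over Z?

H_0 = Z,  H_1 = Z ⊕ Z/2,  H_2 = 0.

Order the vertices as 1 < 2 < 3 < 4 < 5 < 6 < 7 < 8 < 9. Listing each simplex with vertices in this order, K has dimension 2 with simplices:

  0-simplices (9): [1], [2], [3], [4], [5], [6], [7], [8], [9]
  1-simplices (27): (27 of them)
  2-simplices (18): [1,2,6], [1,2,9], [1,4,5], [1,4,9], [1,5,7], [1,6,7], [2,3,5], [2,3,9], [2,5,8], [2,6,8], [3,4,5], [3,4,7], [3,6,7], [3,6,9], [4,7,8], [4,8,9], [5,7,8], [6,8,9]

so the chain groups are C_0 ≅ Z^9, C_1 ≅ Z^27, C_2 ≅ Z^18.

∂_1: C_1 → C_0 sends each edge [p,q] (with p < q) to q − p. For instance
  ∂[7,8] = [8] − [7].
The 9×27 boundary matrix has rank 8 and Smith normal form diag(1,1,1,1,1,1,1,1).

Boundary ∂_2: C_2 → C_1 sends each 2-simplex [p,q,r] to [q,r] − [p,r] + [p,q]. For instance
  ∂[4,7,8] = [7,8] − [4,8] + [4,7],
  ∂[4,8,9] = [8,9] − [4,9] + [4,8].
This gives a 27×18 integer matrix of rank 18; reducing to Smith normal form yields diagonal entries (1,1,1,1,1,1,1,1,1,1,1,1,1,1,1,1,1,2).

Reading off H_k = ker ∂_k / im ∂_{k+1}:

  H_0: rank C_0 − rank ∂_1 = 9 − 8 = 1, and the invariant factors of ∂_1 are all 1, so H_0 = Z.
  H_1: rank ker ∂_1 − rank ∂_2 = (27 − 8) − 18 = 1, and ∂_2 has invariant factor 2 > 1, so H_1 = Z ⊕ Z/2.
  H_2: rank ker ∂_2 − rank ∂_3 = (18 − 18) − 0 = 0, and there is no ∂_3, so H_2 = 0.

(K is a triangulation of the Klein bottle.)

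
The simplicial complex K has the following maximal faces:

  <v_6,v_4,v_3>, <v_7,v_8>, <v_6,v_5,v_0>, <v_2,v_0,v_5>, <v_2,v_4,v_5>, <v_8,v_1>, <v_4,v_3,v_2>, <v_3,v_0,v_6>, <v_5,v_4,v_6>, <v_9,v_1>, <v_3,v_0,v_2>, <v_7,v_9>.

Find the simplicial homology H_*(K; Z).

H_0 = Z^2,  H_1 = Z,  H_2 = Z.

We work with the vertex ordering v_0 < v_1 < v_2 < v_3 < v_4 < v_5 < v_6 < v_7 < v_8 < v_9. The simplices of K, each written with vertices in increasing order, are:

  0-simplices (10): [v_0], [v_1], [v_2], [v_3], [v_4], [v_5], [v_6], [v_7], [v_8], [v_9]
  1-simplices (16): (16 of them)
  2-simplices (8): [v_0,v_2,v_3], [v_0,v_2,v_5], [v_0,v_3,v_6], [v_0,v_5,v_6], [v_2,v_3,v_4], [v_2,v_4,v_5], [v_3,v_4,v_6], [v_4,v_5,v_6]

giving chain groups C_0 ≅ Z^10, C_1 ≅ Z^16, C_2 ≅ Z^8.

The boundary map ∂_1: C_1 → C_0 is given by ∂[p,q] = [q] − [p]. For instance
  ∂[v_7,v_8] = [v_8] − [v_7].
As a 10×16 matrix over Z this has rank 8, with invariant factors (1,1,1,1,1,1,1,1).

The boundary map ∂_2: C_2 → C_1 maps a triangle to the signed sum of its edges. For instance
  ∂[v_4,v_5,v_6] = [v_5,v_6] − [v_4,v_6] + [v_4,v_5],
  ∂[v_0,v_3,v_6] = [v_3,v_6] − [v_0,v_6] + [v_0,v_3].
This gives a 16×8 integer matrix of rank 7; reducing to Smith normal form yields diagonal entries (1,1,1,1,1,1,1).

Now H_k = ker ∂_k / im ∂_{k+1}, so:

  H_0: rank C_0 − rank ∂_1 = 10 − 8 = 2, and the invariant factors of ∂_1 are all 1, so H_0 ≅ Z^2.
  H_1: rank ker ∂_1 − rank ∂_2 = (16 − 8) − 7 = 1, and the invariant factors of ∂_2 are all 1, so H_1 ≅ Z.
  H_2: rank ker ∂_2 − rank ∂_3 = (8 − 7) − 0 = 1, and there is no ∂_3, so H_2 ≅ Z.

(K is a triangulation of the disjoint union of the 2-sphere S^2 and the circle S^1.)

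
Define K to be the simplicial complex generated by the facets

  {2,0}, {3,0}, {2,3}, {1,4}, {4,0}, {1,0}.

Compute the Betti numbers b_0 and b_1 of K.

Fix the vertex order 0 < 1 < 2 < 3 < 4 and write every simplex with vertices in increasing order. Then dim K = 1 and the simplices of K are:

  0-simplices (5): [0], [1], [2], [3], [4]
  1-simplices (6): [0,1], [0,2], [0,3], [0,4], [1,4], [2,3]

giving chain groups C_0 ≅ Z^5, C_1 ≅ Z^6.

∂_1: C_1 → C_0 sends each edge [p,q] (with p < q) to q − p. For instance
  ∂[0,2] = [2] − [0].
As a 5×6 matrix over Z this has rank 4, with invariant factors (1,1,1,1).

Reading off H_k = ker ∂_k / im ∂_{k+1}:

  H_0: rank C_0 − rank ∂_1 = 5 − 4 = 1, and the invariant factors of ∂_1 are all 1, so H_0 ≅ Z.
  H_1: rank ker ∂_1 − rank ∂_2 = (6 − 4) − 0 = 2, and there is no ∂_2, so H_1 ≅ Z^2.

(K is a triangulation of a wedge of 2 circles.)

Hence the Betti numbers are b_0 = 1, b_1 = 2.

b_0 = 1, b_1 = 2.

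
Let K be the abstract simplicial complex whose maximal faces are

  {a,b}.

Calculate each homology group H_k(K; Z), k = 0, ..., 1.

Fix the vertex order a < b and write every simplex with vertices in increasing order. Then dim K = 1 and the simplices of K are:

  0-simplices (2): a, b
  1-simplices (1): ab

so the chain groups are C_0 ≅ Z^2, C_1 ≅ Z^1.

∂_1: C_1 → C_0 is given by ∂[p,q] = [q] − [p]. For instance
  ∂ab = b − a.
The resulting 2×1 matrix has rank 1, and its Smith normal form has invariant factors (1).

Now H_k = ker ∂_k / im ∂_{k+1}, so:

  H_0: rank C_0 − rank ∂_1 = 2 − 1 = 1, and the invariant factors of ∂_1 are all 1, so H_0 ≅ Z.
  H_1: rank ker ∂_1 − rank ∂_2 = (1 − 1) − 0 = 0, and there is no ∂_2, so H_1 ≅ 0.

H_0 = Z,  H_1 = 0.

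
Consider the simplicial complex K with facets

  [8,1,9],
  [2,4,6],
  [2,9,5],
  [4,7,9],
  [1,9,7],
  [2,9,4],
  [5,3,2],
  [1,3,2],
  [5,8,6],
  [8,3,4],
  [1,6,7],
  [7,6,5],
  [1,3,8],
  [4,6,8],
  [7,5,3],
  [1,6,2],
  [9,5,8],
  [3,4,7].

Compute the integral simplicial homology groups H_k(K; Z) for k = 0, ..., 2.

Order the vertices as 1 < 2 < 3 < 4 < 5 < 6 < 7 < 8 < 9. Listing each simplex with vertices in this order, K has dimension 2 with simplices:

  0-simplices (9): [1], [2], [3], [4], [5], [6], [7], [8], [9]
  1-simplices (27): (27 of them)
  2-simplices (18): [1,2,3], [1,2,6], [1,3,8], [1,6,7], [1,7,9], [1,8,9], [2,3,5], [2,4,6], [2,4,9], [2,5,9], [3,4,7], [3,4,8], [3,5,7], [4,6,8], [4,7,9], [5,6,7], [5,6,8], [5,8,9]

giving chain groups C_0 ≅ Z^9, C_1 ≅ Z^27, C_2 ≅ Z^18.

The boundary map ∂_1: C_1 → C_0 maps an edge to its endpoints' difference, ∂[p,q] = q − p.
This gives a 9×27 integer matrix of rank 8; reducing to Smith normal form yields diagonal entries (1,1,1,1,1,1,1,1).

The boundary map ∂_2: C_2 → C_1 maps a triangle to the signed sum of its edges. For instance
  ∂[3,5,7] = [5,7] − [3,7] + [3,5],
  ∂[1,7,9] = [7,9] − [1,9] + [1,7].
The 27×18 boundary matrix has rank 17 and Smith normal form diag(1,1,1,1,1,1,1,1,1,1,1,1,1,1,1,1,1).

From H_k ≅ ker(∂_k) / im(∂_{k+1}) we obtain:

  H_0: rank C_0 − rank ∂_1 = 9 − 8 = 1, and the invariant factors of ∂_1 are all 1, so H_0 ≅ Z.
  H_1: rank ker ∂_1 − rank ∂_2 = (27 − 8) − 17 = 2, and the invariant factors of ∂_2 are all 1, so H_1 ≅ Z^2.
  H_2: rank ker ∂_2 − rank ∂_3 = (18 − 17) − 0 = 1, and there is no ∂_3, so H_2 ≅ Z.

H_0 ≅ Z,  H_1 ≅ Z^2,  H_2 ≅ Z.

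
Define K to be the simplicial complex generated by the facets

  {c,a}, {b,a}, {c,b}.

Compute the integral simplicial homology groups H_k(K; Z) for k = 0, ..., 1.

We work with the vertex ordering a < b < c. The simplices of K, each written with vertices in increasing order, are:

  0-simplices (3): a, b, c
  1-simplices (3): ab, ac, bc

Hence C_0 ≅ Z^3, C_1 ≅ Z^3.

∂_1: C_1 → C_0 is given by ∂[p,q] = [q] − [p]. For instance
  ∂bc = c − b.
This gives a 3×3 integer matrix of rank 2; reducing to Smith normal form yields diagonal entries (1,1).

Reading off H_k = ker ∂_k / im ∂_{k+1}:

  H_0: rank C_0 − rank ∂_1 = 3 − 2 = 1, and the invariant factors of ∂_1 are all 1, so H_0 ≅ Z.
  H_1: rank ker ∂_1 − rank ∂_2 = (3 − 2) − 0 = 1, and there is no ∂_2, so H_1 ≅ Z.

H_0 = Z,  H_1 = Z.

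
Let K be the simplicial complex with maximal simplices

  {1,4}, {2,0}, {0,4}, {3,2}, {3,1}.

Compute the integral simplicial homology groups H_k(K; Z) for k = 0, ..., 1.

Take the total order 0 < 1 < 2 < 3 < 4 on the vertex set. Then K (dimension 1) consists of the simplices:

  0-simplices (5): [0], [1], [2], [3], [4]
  1-simplices (5): [0,2], [0,4], [1,3], [1,4], [2,3]

giving chain groups C_0 ≅ Z^5, C_1 ≅ Z^5.

The boundary map ∂_1: C_1 → C_0 is given by ∂[p,q] = [q] − [p].
This gives a 5×5 integer matrix of rank 4; reducing to Smith normal form yields diagonal entries (1,1,1,1).

From H_k ≅ ker(∂_k) / im(∂_{k+1}) we obtain:

  H_0: rank C_0 − rank ∂_1 = 5 − 4 = 1, and the invariant factors of ∂_1 are all 1, so H_0 ≅ Z.
  H_1: rank ker ∂_1 − rank ∂_2 = (5 − 4) − 0 = 1, and there is no ∂_2, so H_1 ≅ Z.

H_0 ≅ Z,  H_1 ≅ Z.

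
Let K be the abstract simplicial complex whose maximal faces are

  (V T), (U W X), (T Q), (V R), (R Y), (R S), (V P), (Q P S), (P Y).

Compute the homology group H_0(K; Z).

H_0 ≅ Z^2.

We work with the vertex ordering P < Q < R < S < T < U < V < W < X < Y. The simplices of K, each written with vertices in increasing order, are:

  0-simplices (10): P, Q, R, S, T, U, V, W, X, Y
  1-simplices (13): PQ, PS, PV, PY, QS, QT, RS, RV, RY, TV, UW, UX, WX
  2-simplices (2): PQS, UWX

so the chain groups are C_0 ≅ Z^10, C_1 ≅ Z^13, C_2 ≅ Z^2.

The boundary map ∂_1: C_1 → C_0 maps an edge to its endpoints' difference, ∂[p,q] = q − p. For instance
  ∂QS = S − Q.
As a 10×13 matrix over Z this has rank 8, with invariant factors (1,1,1,1,1,1,1,1).

∂_2: C_2 → C_1 acts by ∂[p,q,r] = [q,r] − [p,r] + [p,q]. For instance
  ∂UWX = WX − UX + UW,
  ∂PQS = QS − PS + PQ.
This gives a 13×2 integer matrix of rank 2; reducing to Smith normal form yields diagonal entries (1,1).

Now H_k = ker ∂_k / im ∂_{k+1}, so:

  H_0: rank C_0 − rank ∂_1 = 10 − 8 = 2, and the invariant factors of ∂_1 are all 1, so H_0 ≅ Z^2.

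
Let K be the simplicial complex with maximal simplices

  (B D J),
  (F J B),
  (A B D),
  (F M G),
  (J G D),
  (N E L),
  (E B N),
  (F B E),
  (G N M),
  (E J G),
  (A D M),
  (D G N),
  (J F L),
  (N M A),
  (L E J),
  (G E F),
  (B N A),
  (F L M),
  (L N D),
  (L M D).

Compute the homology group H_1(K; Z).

We work with the vertex ordering A < B < D < E < F < G < J < L < M < N. The simplices of K, each written with vertices in increasing order, are:

  0-simplices (10): A, B, D, E, F, G, J, L, M, N
  1-simplices (30): AB, AD, AM, AN, BD, BE, BF, BJ, BN, DG, DJ, DL, DM, DN, EF, EG, EJ, EL, EN, FG, FJ, FL, FM, GJ, GM, GN, JL, LM, LN, MN
  2-simplices (20): ABD, ABN, ADM, AMN, BDJ, BEF, BEN, BFJ, DGJ, DGN, DLM, DLN, EFG, EGJ, EJL, ELN, FGM, FJL, FLM, GMN

Hence C_0 ≅ Z^10, C_1 ≅ Z^30, C_2 ≅ Z^20.

The boundary map ∂_1: C_1 → C_0 maps an edge to its endpoints' difference, ∂[p,q] = q − p. For instance
  ∂AD = D − A.
As a 10×30 matrix over Z this has rank 9, with invariant factors (1,1,1,1,1,1,1,1,1).

Boundary ∂_2: C_2 → C_1 acts by ∂[p,q,r] = [q,r] − [p,r] + [p,q]. For instance
  ∂FJL = JL − FL + FJ,
  ∂FGM = GM − FM + FG.
The 30×20 boundary matrix has rank 20 and Smith normal form diag(1,1,1,1,1,1,1,1,1,1,1,1,1,1,1,1,1,1,1,2).

Computing H_k = (kernel of ∂_k) / (image of ∂_{k+1}):

  H_1: rank ker ∂_1 − rank ∂_2 = (30 − 9) − 20 = 1, and ∂_2 has invariant factor 2 > 1, so H_1 ≅ Z ⊕ Z/2.

(K is a triangulation of the Klein bottle.)

H_1 ≅ Z ⊕ Z/2.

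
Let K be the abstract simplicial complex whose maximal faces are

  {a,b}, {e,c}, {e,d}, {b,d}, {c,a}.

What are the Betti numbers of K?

Fix the vertex order a < b < c < d < e and write every simplex with vertices in increasing order. Then dim K = 1 and the simplices of K are:

  0-simplices (5): a, b, c, d, e
  1-simplices (5): ab, ac, bd, ce, de

Hence C_0 ≅ Z^5, C_1 ≅ Z^5.

The boundary map ∂_1: C_1 → C_0 is given by ∂[p,q] = [q] − [p].
The 5×5 boundary matrix has rank 4 and Smith normal form diag(1,1,1,1).

Now H_k = ker ∂_k / im ∂_{k+1}, so:

  H_0: rank C_0 − rank ∂_1 = 5 − 4 = 1, and the invariant factors of ∂_1 are all 1, so H_0 ≅ Z.
  H_1: rank ker ∂_1 − rank ∂_2 = (5 − 4) − 0 = 1, and there is no ∂_2, so H_1 ≅ Z.

As a check, the Euler characteristic is 5 − 5 = 0, which agrees with 1 − 1 = 0.
(K is a triangulation of the circle S^1.)

Hence the Betti numbers are b_0 = 1, b_1 = 1.

b_0 = 1, b_1 = 1.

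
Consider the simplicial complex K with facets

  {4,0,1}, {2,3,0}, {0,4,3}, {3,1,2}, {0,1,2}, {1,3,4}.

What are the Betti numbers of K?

b_0 = 1, b_1 = 0, b_2 = 1.

We work with the vertex ordering 0 < 1 < 2 < 3 < 4. The simplices of K, each written with vertices in increasing order, are:

  0-simplices (5): [0], [1], [2], [3], [4]
  1-simplices (9): [0,1], [0,2], [0,3], [0,4], [1,2], [1,3], [1,4], [2,3], [3,4]
  2-simplices (6): [0,1,2], [0,1,4], [0,2,3], [0,3,4], [1,2,3], [1,3,4]

so the chain groups are C_0 ≅ Z^5, C_1 ≅ Z^9, C_2 ≅ Z^6.

The boundary map ∂_1: C_1 → C_0 maps an edge to its endpoints' difference, ∂[p,q] = q − p. For instance
  ∂[0,2] = [2] − [0].
The resulting 5×9 matrix has rank 4, and its Smith normal form has invariant factors (1,1,1,1).

∂_2: C_2 → C_1 acts by ∂[p,q,r] = [q,r] − [p,r] + [p,q]. For instance
  ∂[1,2,3] = [2,3] − [1,3] + [1,2],
  ∂[0,1,2] = [1,2] − [0,2] + [0,1].
As a 9×6 matrix over Z this has rank 5, with invariant factors (1,1,1,1,1).

Reading off H_k = ker ∂_k / im ∂_{k+1}:

  H_0: rank C_0 − rank ∂_1 = 5 − 4 = 1, and the invariant factors of ∂_1 are all 1, so H_0 ≅ Z.
  H_1: rank ker ∂_1 − rank ∂_2 = (9 − 4) − 5 = 0, and the invariant factors of ∂_2 are all 1, so H_1 ≅ 0.
  H_2: rank ker ∂_2 − rank ∂_3 = (6 − 5) − 0 = 1, and there is no ∂_3, so H_2 ≅ Z.

Hence the Betti numbers are b_0 = 1, b_1 = 0, b_2 = 1.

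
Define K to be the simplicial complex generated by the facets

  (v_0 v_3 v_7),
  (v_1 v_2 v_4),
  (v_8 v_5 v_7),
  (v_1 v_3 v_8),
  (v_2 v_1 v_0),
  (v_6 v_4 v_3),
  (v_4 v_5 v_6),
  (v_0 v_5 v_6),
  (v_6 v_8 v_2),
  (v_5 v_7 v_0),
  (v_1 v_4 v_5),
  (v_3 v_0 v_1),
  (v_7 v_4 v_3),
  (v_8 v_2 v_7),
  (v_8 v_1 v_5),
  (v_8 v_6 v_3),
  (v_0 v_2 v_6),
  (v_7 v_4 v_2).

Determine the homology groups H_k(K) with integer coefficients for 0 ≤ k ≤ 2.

Take the total order v_0 < v_1 < v_2 < v_3 < v_4 < v_5 < v_6 < v_7 < v_8 on the vertex set. Then K (dimension 2) consists of the simplices:

  0-simplices (9): [v_0], [v_1], [v_2], [v_3], [v_4], [v_5], [v_6], [v_7], [v_8]
  1-simplices (27): (27 of them)
  2-simplices (18): (18 of them)

so the chain groups are C_0 ≅ Z^9, C_1 ≅ Z^27, C_2 ≅ Z^18.

Boundary ∂_1: C_1 → C_0 is given by ∂[p,q] = [q] − [p].
The resulting 9×27 matrix has rank 8, and its Smith normal form has invariant factors (1,1,1,1,1,1,1,1).

The boundary map ∂_2: C_2 → C_1 maps a triangle to the signed sum of its edges. For instance
  ∂[v_1,v_4,v_5] = [v_4,v_5] − [v_1,v_5] + [v_1,v_4],
  ∂[v_4,v_5,v_6] = [v_5,v_6] − [v_4,v_6] + [v_4,v_5].
The resulting 27×18 matrix has rank 17, and its Smith normal form has invariant factors (1,1,1,1,1,1,1,1,1,1,1,1,1,1,1,1,1).

Reading off H_k = ker ∂_k / im ∂_{k+1}:

  H_0: rank C_0 − rank ∂_1 = 9 − 8 = 1, and the invariant factors of ∂_1 are all 1, so H_0 ≅ Z.
  H_1: rank ker ∂_1 − rank ∂_2 = (27 − 8) − 17 = 2, and the invariant factors of ∂_2 are all 1, so H_1 ≅ Z^2.
  H_2: rank ker ∂_2 − rank ∂_3 = (18 − 17) − 0 = 1, and there is no ∂_3, so H_2 ≅ Z.

(K is a triangulation of the torus T^2.)

H_0 = Z,  H_1 = Z^2,  H_2 = Z.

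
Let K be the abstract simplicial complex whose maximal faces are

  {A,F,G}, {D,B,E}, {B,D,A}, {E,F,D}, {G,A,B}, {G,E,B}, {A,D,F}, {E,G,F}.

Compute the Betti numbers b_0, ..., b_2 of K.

Take the total order A < B < D < E < F < G on the vertex set. Then K (dimension 2) consists of the simplices:

  0-simplices (6): A, B, D, E, F, G
  1-simplices (12): AB, AD, AF, AG, BD, BE, BG, DE, DF, EF, EG, FG
  2-simplices (8): ABD, ABG, ADF, AFG, BDE, BEG, DEF, EFG

Hence C_0 ≅ Z^6, C_1 ≅ Z^12, C_2 ≅ Z^8.

The boundary map ∂_1: C_1 → C_0 sends each edge [p,q] (with p < q) to q − p. For instance
  ∂EF = F − E.
The resulting 6×12 matrix has rank 5, and its Smith normal form has invariant factors (1,1,1,1,1).

The boundary map ∂_2: C_2 → C_1 acts by ∂[p,q,r] = [q,r] − [p,r] + [p,q]. For instance
  ∂AFG = FG − AG + AF,
  ∂BEG = EG − BG + BE.
This gives a 12×8 integer matrix of rank 7; reducing to Smith normal form yields diagonal entries (1,1,1,1,1,1,1).

Reading off H_k = ker ∂_k / im ∂_{k+1}:

  H_0: rank C_0 − rank ∂_1 = 6 − 5 = 1, and the invariant factors of ∂_1 are all 1, so H_0 ≅ Z.
  H_1: rank ker ∂_1 − rank ∂_2 = (12 − 5) − 7 = 0, and the invariant factors of ∂_2 are all 1, so H_1 ≅ 0.
  H_2: rank ker ∂_2 − rank ∂_3 = (8 − 7) − 0 = 1, and there is no ∂_3, so H_2 ≅ Z.

(K is a triangulation of the 2-sphere S^2.)

Hence the Betti numbers are b_0 = 1, b_1 = 0, b_2 = 1.

b_0 = 1, b_1 = 0, b_2 = 1.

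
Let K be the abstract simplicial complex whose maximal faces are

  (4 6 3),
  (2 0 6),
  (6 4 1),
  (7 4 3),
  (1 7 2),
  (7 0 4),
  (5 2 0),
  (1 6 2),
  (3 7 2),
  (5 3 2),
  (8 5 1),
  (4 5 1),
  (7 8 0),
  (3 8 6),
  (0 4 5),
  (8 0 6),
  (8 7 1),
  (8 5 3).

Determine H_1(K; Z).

Take the total order 0 < 1 < 2 < 3 < 4 < 5 < 6 < 7 < 8 on the vertex set. Then K (dimension 2) consists of the simplices:

  0-simplices (9): [0], [1], [2], [3], [4], [5], [6], [7], [8]
  1-simplices (27): (27 of them)
  2-simplices (18): [0,2,5], [0,2,6], [0,4,5], [0,4,7], [0,6,8], [0,7,8], [1,2,6], [1,2,7], [1,4,5], [1,4,6], [1,5,8], [1,7,8], [2,3,5], [2,3,7], [3,4,6], [3,4,7], [3,5,8], [3,6,8]

so the chain groups are C_0 ≅ Z^9, C_1 ≅ Z^27, C_2 ≅ Z^18.

Boundary ∂_1: C_1 → C_0 is given by ∂[p,q] = [q] − [p].
This gives a 9×27 integer matrix of rank 8; reducing to Smith normal form yields diagonal entries (1,1,1,1,1,1,1,1).

Boundary ∂_2: C_2 → C_1 acts by ∂[p,q,r] = [q,r] − [p,r] + [p,q]. For instance
  ∂[0,4,5] = [4,5] − [0,5] + [0,4],
  ∂[0,2,5] = [2,5] − [0,5] + [0,2].
This gives a 27×18 integer matrix of rank 17; reducing to Smith normal form yields diagonal entries (1,1,1,1,1,1,1,1,1,1,1,1,1,1,1,1,1).

Now H_k = ker ∂_k / im ∂_{k+1}, so:

  H_1: rank ker ∂_1 − rank ∂_2 = (27 − 8) − 17 = 2, and the invariant factors of ∂_2 are all 1, so H_1 ≅ Z^2.

(K is a triangulation of the torus T^2.)

H_1 = Z^2.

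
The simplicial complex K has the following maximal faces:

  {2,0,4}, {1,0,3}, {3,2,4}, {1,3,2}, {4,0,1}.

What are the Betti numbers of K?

We work with the vertex ordering 0 < 1 < 2 < 3 < 4. The simplices of K, each written with vertices in increasing order, are:

  0-simplices (5): [0], [1], [2], [3], [4]
  1-simplices (10): [0,1], [0,2], [0,3], [0,4], [1,2], [1,3], [1,4], [2,3], [2,4], [3,4]
  2-simplices (5): [0,1,3], [0,1,4], [0,2,4], [1,2,3], [2,3,4]

Hence C_0 ≅ Z^5, C_1 ≅ Z^10, C_2 ≅ Z^5.

∂_1: C_1 → C_0 sends each edge [p,q] (with p < q) to q − p. For instance
  ∂[0,1] = [1] − [0].
The resulting 5×10 matrix has rank 4, and its Smith normal form has invariant factors (1,1,1,1).

∂_2: C_2 → C_1 maps a triangle to the signed sum of its edges. For instance
  ∂[2,3,4] = [3,4] − [2,4] + [2,3],
  ∂[0,1,3] = [1,3] − [0,3] + [0,1].
This gives a 10×5 integer matrix of rank 5; reducing to Smith normal form yields diagonal entries (1,1,1,1,1).

From H_k ≅ ker(∂_k) / im(∂_{k+1}) we obtain:

  H_0: rank C_0 − rank ∂_1 = 5 − 4 = 1, and the invariant factors of ∂_1 are all 1, so H_0 ≅ Z.
  H_1: rank ker ∂_1 − rank ∂_2 = (10 − 4) − 5 = 1, and the invariant factors of ∂_2 are all 1, so H_1 ≅ Z.
  H_2: rank ker ∂_2 − rank ∂_3 = (5 − 5) − 0 = 0, and there is no ∂_3, so H_2 ≅ 0.

As a check, the Euler characteristic is 5 − 10 + 5 = 0, which agrees with 1 − 1 + 0 = 0.
(K is a triangulation of the Möbius band.)

Hence the Betti numbers are b_0 = 1, b_1 = 1, b_2 = 0.

b_0 = 1, b_1 = 1, b_2 = 0.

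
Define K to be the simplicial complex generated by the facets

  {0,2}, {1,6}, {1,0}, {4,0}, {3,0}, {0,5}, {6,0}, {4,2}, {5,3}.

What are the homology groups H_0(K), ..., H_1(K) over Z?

K has 7 vertices, 9 edges.
rank ∂_0 = 0, rank ∂_1 = 6 ⇒ b_0 = 7 − 0 − 6 = 1; all invariant factors of ∂_1 are 1 so no torsion. So H_0 = Z.
rank ∂_1 = 6, rank ∂_2 = 0 ⇒ b_1 = 9 − 6 − 0 = 3. So H_1 = Z^3.

H_0 ≅ Z,  H_1 ≅ Z^3.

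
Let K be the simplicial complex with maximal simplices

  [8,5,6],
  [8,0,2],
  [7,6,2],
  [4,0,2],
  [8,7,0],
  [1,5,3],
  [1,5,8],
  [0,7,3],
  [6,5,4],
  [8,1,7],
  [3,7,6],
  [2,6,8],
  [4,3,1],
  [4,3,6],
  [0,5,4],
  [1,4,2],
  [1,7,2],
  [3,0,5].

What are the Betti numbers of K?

Order the vertices as 0 < 1 < 2 < 3 < 4 < 5 < 6 < 7 < 8. Listing each simplex with vertices in this order, K has dimension 2 with simplices:

  0-simplices (9): [0], [1], [2], [3], [4], [5], [6], [7], [8]
  1-simplices (27): (27 of them)
  2-simplices (18): [0,2,4], [0,2,8], [0,3,5], [0,3,7], [0,4,5], [0,7,8], [1,2,4], [1,2,7], [1,3,4], [1,3,5], [1,5,8], [1,7,8], [2,6,7], [2,6,8], [3,4,6], [3,6,7], [4,5,6], [5,6,8]

so the chain groups are C_0 ≅ Z^9, C_1 ≅ Z^27, C_2 ≅ Z^18.

The boundary map ∂_1: C_1 → C_0 maps an edge to its endpoints' difference, ∂[p,q] = q − p.
The 9×27 boundary matrix has rank 8 and Smith normal form diag(1,1,1,1,1,1,1,1).

Boundary ∂_2: C_2 → C_1 sends each 2-simplex [p,q,r] to [q,r] − [p,r] + [p,q]. For instance
  ∂[2,6,8] = [6,8] − [2,8] + [2,6],
  ∂[0,3,7] = [3,7] − [0,7] + [0,3].
The resulting 27×18 matrix has rank 18, and its Smith normal form has invariant factors (1,1,1,1,1,1,1,1,1,1,1,1,1,1,1,1,1,2).

From H_k ≅ ker(∂_k) / im(∂_{k+1}) we obtain:

  H_0: rank C_0 − rank ∂_1 = 9 − 8 = 1, and the invariant factors of ∂_1 are all 1, so H_0 ≅ Z.
  H_1: rank ker ∂_1 − rank ∂_2 = (27 − 8) − 18 = 1, and ∂_2 has invariant factor 2 > 1, so H_1 ≅ Z ⊕ Z/2Z.
  H_2: rank ker ∂_2 − rank ∂_3 = (18 − 18) − 0 = 0, and there is no ∂_3, so H_2 ≅ 0.

Hence the Betti numbers are b_0 = 1, b_1 = 1, b_2 = 0.

b_0 = 1, b_1 = 1, b_2 = 0.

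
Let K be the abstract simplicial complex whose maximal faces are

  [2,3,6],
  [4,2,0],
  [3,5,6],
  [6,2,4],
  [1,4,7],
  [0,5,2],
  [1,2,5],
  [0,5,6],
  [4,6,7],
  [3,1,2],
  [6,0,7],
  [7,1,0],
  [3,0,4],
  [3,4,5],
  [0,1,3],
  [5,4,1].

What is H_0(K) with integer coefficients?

H_0 = Z.

Fix the vertex order 0 < 1 < 2 < 3 < 4 < 5 < 6 < 7 and write every simplex with vertices in increasing order. Then dim K = 2 and the simplices of K are:

  0-simplices (8): [0], [1], [2], [3], [4], [5], [6], [7]
  1-simplices (24): (24 of them)
  2-simplices (16): [0,1,3], [0,1,7], [0,2,4], [0,2,5], [0,3,4], [0,5,6], [0,6,7], [1,2,3], [1,2,5], [1,4,5], [1,4,7], [2,3,6], [2,4,6], [3,4,5], [3,5,6], [4,6,7]

giving chain groups C_0 ≅ Z^8, C_1 ≅ Z^24, C_2 ≅ Z^16.

The boundary map ∂_1: C_1 → C_0 is given by ∂[p,q] = [q] − [p]. For instance
  ∂[1,5] = [5] − [1].
The 8×24 boundary matrix has rank 7 and Smith normal form diag(1,1,1,1,1,1,1).

The boundary map ∂_2: C_2 → C_1 acts by ∂[p,q,r] = [q,r] − [p,r] + [p,q]. For instance
  ∂[1,2,5] = [2,5] − [1,5] + [1,2],
  ∂[0,6,7] = [6,7] − [0,7] + [0,6].
This gives a 24×16 integer matrix of rank 15; reducing to Smith normal form yields diagonal entries (1,1,1,1,1,1,1,1,1,1,1,1,1,1,1).

From H_k ≅ ker(∂_k) / im(∂_{k+1}) we obtain:

  H_0: rank C_0 − rank ∂_1 = 8 − 7 = 1, and the invariant factors of ∂_1 are all 1, so H_0 ≅ Z.

(K is a triangulation of the torus T^2.)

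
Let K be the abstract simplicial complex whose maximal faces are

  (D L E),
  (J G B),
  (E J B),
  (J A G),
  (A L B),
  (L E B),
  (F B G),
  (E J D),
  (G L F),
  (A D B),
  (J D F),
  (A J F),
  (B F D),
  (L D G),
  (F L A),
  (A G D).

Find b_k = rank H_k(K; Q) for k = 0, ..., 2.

b_0 = 1, b_1 = 2, b_2 = 1.

We work with the vertex ordering A < B < D < E < F < G < J < L. The simplices of K, each written with vertices in increasing order, are:

  0-simplices (8): A, B, D, E, F, G, J, L
  1-simplices (24): AB, AD, AF, AG, AJ, AL, BD, BE, BF, BG, BJ, BL, DE, DF, DG, DJ, DL, EJ, EL, FG, FJ, FL, GJ, GL
  2-simplices (16): ABD, ABL, ADG, AFJ, AFL, AGJ, BDF, BEJ, BEL, BFG, BGJ, DEJ, DEL, DFJ, DGL, FGL

so the chain groups are C_0 ≅ Z^8, C_1 ≅ Z^24, C_2 ≅ Z^16.

The boundary map ∂_1: C_1 → C_0 maps an edge to its endpoints' difference, ∂[p,q] = q − p.
The 8×24 boundary matrix has rank 7 and Smith normal form diag(1,1,1,1,1,1,1).

The boundary map ∂_2: C_2 → C_1 acts by ∂[p,q,r] = [q,r] − [p,r] + [p,q]. For instance
  ∂AGJ = GJ − AJ + AG,
  ∂BEJ = EJ − BJ + BE.
As a 24×16 matrix over Z this has rank 15, with invariant factors (1,1,1,1,1,1,1,1,1,1,1,1,1,1,1).

Reading off H_k = ker ∂_k / im ∂_{k+1}:

  H_0: rank C_0 − rank ∂_1 = 8 − 7 = 1, and the invariant factors of ∂_1 are all 1, so H_0 ≅ Z.
  H_1: rank ker ∂_1 − rank ∂_2 = (24 − 7) − 15 = 2, and the invariant factors of ∂_2 are all 1, so H_1 ≅ Z^2.
  H_2: rank ker ∂_2 − rank ∂_3 = (16 − 15) − 0 = 1, and there is no ∂_3, so H_2 ≅ Z.

As a check, the Euler characteristic is 8 − 24 + 16 = 0, which agrees with 1 − 2 + 1 = 0.

Hence the Betti numbers are b_0 = 1, b_1 = 2, b_2 = 1.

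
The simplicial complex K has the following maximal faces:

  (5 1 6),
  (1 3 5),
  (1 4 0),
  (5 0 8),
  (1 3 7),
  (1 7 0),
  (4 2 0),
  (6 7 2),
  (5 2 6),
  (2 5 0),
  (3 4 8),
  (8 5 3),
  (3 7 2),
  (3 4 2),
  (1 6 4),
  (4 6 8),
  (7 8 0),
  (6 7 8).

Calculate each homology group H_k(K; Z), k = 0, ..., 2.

H_0 ≅ Z,  H_1 ≅ Z^2,  H_2 ≅ Z.

K has 9 vertices, 27 edges, 18 triangles.
rank ∂_0 = 0, rank ∂_1 = 8 ⇒ b_0 = 9 − 0 − 8 = 1; all invariant factors of ∂_1 are 1 so no torsion. So H_0 ≅ Z.
rank ∂_1 = 8, rank ∂_2 = 17 ⇒ b_1 = 27 − 8 − 17 = 2; all invariant factors of ∂_2 are 1 so no torsion. So H_1 ≅ Z^2.
rank ∂_2 = 17, rank ∂_3 = 0 ⇒ b_2 = 18 − 17 − 0 = 1. So H_2 ≅ Z.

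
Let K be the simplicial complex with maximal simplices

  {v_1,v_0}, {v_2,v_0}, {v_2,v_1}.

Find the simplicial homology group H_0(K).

H_0 ≅ Z.

We work with the vertex ordering v_0 < v_1 < v_2. The simplices of K, each written with vertices in increasing order, are:

  0-simplices (3): [v_0], [v_1], [v_2]
  1-simplices (3): [v_0,v_1], [v_0,v_2], [v_1,v_2]

so the chain groups are C_0 ≅ Z^3, C_1 ≅ Z^3.

∂_1: C_1 → C_0 maps an edge to its endpoints' difference, ∂[p,q] = q − p.
The 3×3 boundary matrix has rank 2 and Smith normal form diag(1,1).

Now H_k = ker ∂_k / im ∂_{k+1}, so:

  H_0: rank C_0 − rank ∂_1 = 3 − 2 = 1, and the invariant factors of ∂_1 are all 1, so H_0 = Z.

(K is a triangulation of the circle S^1.)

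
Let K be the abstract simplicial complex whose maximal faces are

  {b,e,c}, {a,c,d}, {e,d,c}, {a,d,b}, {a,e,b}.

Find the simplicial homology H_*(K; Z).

We work with the vertex ordering a < b < c < d < e. The simplices of K, each written with vertices in increasing order, are:

  0-simplices (5): a, b, c, d, e
  1-simplices (10): ab, ac, ad, ae, bc, bd, be, cd, ce, de
  2-simplices (5): abd, abe, acd, bce, cde

giving chain groups C_0 ≅ Z^5, C_1 ≅ Z^10, C_2 ≅ Z^5.

Boundary ∂_1: C_1 → C_0 maps an edge to its endpoints' difference, ∂[p,q] = q − p.
The 5×10 boundary matrix has rank 4 and Smith normal form diag(1,1,1,1).

∂_2: C_2 → C_1 sends each 2-simplex [p,q,r] to [q,r] − [p,r] + [p,q]. For instance
  ∂bce = ce − be + bc,
  ∂cde = de − ce + cd.
This gives a 10×5 integer matrix of rank 5; reducing to Smith normal form yields diagonal entries (1,1,1,1,1).

Now H_k = ker ∂_k / im ∂_{k+1}, so:

  H_0: rank C_0 − rank ∂_1 = 5 − 4 = 1, and the invariant factors of ∂_1 are all 1, so H_0 = Z.
  H_1: rank ker ∂_1 − rank ∂_2 = (10 − 4) − 5 = 1, and the invariant factors of ∂_2 are all 1, so H_1 = Z.
  H_2: rank ker ∂_2 − rank ∂_3 = (5 − 5) − 0 = 0, and there is no ∂_3, so H_2 = 0.

H_0 = Z,  H_1 = Z,  H_2 = 0.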